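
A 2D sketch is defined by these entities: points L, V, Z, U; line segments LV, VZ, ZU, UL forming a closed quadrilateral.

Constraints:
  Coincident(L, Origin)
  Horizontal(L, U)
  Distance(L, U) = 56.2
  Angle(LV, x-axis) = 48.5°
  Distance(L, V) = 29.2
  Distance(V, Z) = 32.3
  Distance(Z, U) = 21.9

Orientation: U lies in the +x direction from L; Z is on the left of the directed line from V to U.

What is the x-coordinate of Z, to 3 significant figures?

51.6

Checks: |VZ| = 32.30 ✓; |ZU| = 21.90 ✓.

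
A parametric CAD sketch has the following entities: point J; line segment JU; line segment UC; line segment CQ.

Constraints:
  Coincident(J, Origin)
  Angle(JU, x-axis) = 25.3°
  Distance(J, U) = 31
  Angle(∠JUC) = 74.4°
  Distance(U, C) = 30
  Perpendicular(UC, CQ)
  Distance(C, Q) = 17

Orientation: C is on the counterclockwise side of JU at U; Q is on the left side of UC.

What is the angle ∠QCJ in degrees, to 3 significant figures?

36.0°

J is at the origin; JU runs at 25.3° with length 31.0, so U = 31.0·(cos 25.3°, sin 25.3°) = (28.0, 13.2). ∠JUC = 74.4°, so UC runs at 25.3° + (180° − 74.4°) = 131° from the x-axis; with |UC| = 30.0, C = U + 30.0·(cos 131°, sin 131°) = (8.38, 35.9). The perpendicularity gives CQ at right angles to UC; with |CQ| = 17.0 on the left of UC, Q = C + 17.0·(-0.756, -0.655) = (-4.47, 24.8). Then cos ∠QCJ = CQ·CJ / (|CQ||CJ|), giving 36.0°.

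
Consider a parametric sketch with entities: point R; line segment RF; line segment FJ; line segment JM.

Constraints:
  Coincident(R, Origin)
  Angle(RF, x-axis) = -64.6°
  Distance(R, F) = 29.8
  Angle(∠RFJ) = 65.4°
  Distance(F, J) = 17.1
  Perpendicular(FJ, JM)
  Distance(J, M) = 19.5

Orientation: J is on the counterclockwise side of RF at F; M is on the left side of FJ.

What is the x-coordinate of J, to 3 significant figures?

23.8

R is at the origin; RF runs at -64.6° with length 29.8, so F = 29.8·(cos -64.6°, sin -64.6°) = (12.8, -26.9). ∠RFJ = 65.4°, so FJ runs at -64.6° + (180° − 65.4°) = 50.0° from the x-axis; with |FJ| = 17.1, J = F + 17.1·(cos 50.0°, sin 50.0°) = (23.8, -13.8). So J.x = 23.8.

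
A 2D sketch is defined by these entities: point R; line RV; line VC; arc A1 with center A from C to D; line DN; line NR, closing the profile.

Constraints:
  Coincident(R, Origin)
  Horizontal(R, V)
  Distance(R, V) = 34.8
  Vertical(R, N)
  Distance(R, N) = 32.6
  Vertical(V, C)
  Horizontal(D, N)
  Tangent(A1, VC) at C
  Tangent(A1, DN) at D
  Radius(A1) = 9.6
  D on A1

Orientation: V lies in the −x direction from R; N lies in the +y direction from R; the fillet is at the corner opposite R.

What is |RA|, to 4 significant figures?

34.12

R is at the origin; R and V share the same y with |RV| = 34.8 and V on the −x side, so V = (-34.80, 0.000). R and N share the same x with |RN| = 32.6 and N on the +y side, so N = (0.000, 32.60). The virtual corner opposite R is at (-34.80, 32.60). The tangent condition forces AC to be normal to VC and A1 meets DN tangentially, so AD is at right angles to DN, with radius 9.6, so the center A sits 9.6 in from both sides at A = (-25.20, 23.00). Then |RA| = |A − R| = 34.12.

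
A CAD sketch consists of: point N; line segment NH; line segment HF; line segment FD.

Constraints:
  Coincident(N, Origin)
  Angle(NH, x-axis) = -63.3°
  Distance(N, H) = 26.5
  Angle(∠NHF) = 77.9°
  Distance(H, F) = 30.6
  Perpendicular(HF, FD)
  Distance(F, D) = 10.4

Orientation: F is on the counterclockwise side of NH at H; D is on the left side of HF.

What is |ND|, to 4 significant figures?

29.46

∠NHF = 77.9°, so HF runs at -63.3° + (180° − 77.9°) = 38.80° from the x-axis; with |HF| = 30.6, F = H + 30.6·(cos 38.80°, sin 38.80°) = (35.75, -4.500). HF ⟂ FD; with |FD| = 10.4 on the left of HF, D = F + 10.4·(-0.6266, 0.7793) = (29.24, 3.605). Then |ND| = |D − N| = 29.46.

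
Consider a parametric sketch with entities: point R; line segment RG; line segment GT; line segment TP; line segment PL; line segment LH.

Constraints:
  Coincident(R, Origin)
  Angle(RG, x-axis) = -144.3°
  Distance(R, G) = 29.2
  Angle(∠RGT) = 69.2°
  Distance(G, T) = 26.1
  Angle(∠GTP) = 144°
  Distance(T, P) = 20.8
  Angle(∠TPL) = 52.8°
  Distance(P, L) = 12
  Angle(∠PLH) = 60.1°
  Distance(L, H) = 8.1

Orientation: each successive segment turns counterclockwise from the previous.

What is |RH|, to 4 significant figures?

30.08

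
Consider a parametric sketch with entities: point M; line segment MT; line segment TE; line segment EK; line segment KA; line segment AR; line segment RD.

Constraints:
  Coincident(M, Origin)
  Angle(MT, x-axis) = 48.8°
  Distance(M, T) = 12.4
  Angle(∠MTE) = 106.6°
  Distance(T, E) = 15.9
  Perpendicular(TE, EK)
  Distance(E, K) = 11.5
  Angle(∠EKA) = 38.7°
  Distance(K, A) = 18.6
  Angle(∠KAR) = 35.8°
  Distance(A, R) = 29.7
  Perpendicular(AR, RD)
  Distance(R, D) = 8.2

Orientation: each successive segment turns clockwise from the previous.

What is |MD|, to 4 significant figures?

34.25

M is at the origin; MT runs at 48.8° with length 12.4, so T = (8.168, 9.330). ∠MTE = 106.6° gives TE at -24.60° from the x-axis; with |TE| = 15.9, E = (22.62, 2.711). TE ⟂ EK, so EK runs at -114.6°; with |EK| = 11.5, K = (17.84, -7.745). ∠EKA = 38.7° gives KA at 104.1° from the x-axis; with |KA| = 18.6, A = (13.31, 10.29). ∠KAR = 35.8° gives AR at -40.10° from the x-axis; with |AR| = 29.7, R = (36.02, -8.836). AR is perpendicular to RD, so RD runs at -130.1°; with |RD| = 8.2, D = (30.74, -15.11). Then |MD| = |D − M| = 34.25.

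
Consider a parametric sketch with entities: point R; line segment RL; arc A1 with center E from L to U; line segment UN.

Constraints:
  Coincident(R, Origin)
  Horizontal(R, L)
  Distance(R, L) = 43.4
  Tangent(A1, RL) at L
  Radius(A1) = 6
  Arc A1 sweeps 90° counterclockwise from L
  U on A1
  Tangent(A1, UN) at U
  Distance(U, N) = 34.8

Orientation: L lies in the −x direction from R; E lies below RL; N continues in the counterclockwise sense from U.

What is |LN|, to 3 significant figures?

41.2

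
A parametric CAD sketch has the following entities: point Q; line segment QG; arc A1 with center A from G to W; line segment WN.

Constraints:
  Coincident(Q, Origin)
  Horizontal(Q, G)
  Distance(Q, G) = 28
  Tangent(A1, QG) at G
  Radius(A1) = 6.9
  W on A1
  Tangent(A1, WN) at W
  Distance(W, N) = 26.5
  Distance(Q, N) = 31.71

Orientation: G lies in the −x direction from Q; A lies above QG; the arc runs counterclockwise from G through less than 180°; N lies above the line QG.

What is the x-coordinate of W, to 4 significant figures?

-21.54

Q is at the origin; Q and G share the same y with |QG| = 28.0 and G on the −x side, so G = (-28.00, 0.000). The tangent condition forces AG to be normal to QG, so A = G + (0, 6.9) = (-28.00, 6.900). Since AW ⟂ WN (tangency), |AN| = √(6.9² + 26.5²) = 27.38 regardless of where W sits on A1. So N lies on both circle(Q, 31.71) and circle(A, 27.38); the above-QG intersection is N = (-12.20, 29.27). W is the foot of the tangent from N: W = (-21.54, 4.468).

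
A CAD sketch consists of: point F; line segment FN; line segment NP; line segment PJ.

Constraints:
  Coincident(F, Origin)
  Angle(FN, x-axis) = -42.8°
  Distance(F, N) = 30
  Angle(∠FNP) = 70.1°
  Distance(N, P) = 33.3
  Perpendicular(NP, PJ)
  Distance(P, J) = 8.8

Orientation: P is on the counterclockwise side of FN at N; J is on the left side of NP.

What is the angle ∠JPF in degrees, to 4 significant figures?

39.30°

F is at the origin; FN runs at -42.8° with length 30.0, so N = 30.0·(cos -42.8°, sin -42.8°) = (22.01, -20.38). ∠FNP = 70.1°, so NP runs at -42.8° + (180° − 70.1°) = 67.10° from the x-axis; with |NP| = 33.3, P = N + 33.3·(cos 67.10°, sin 67.10°) = (34.97, 10.29). The perpendicularity gives PJ at right angles to NP; with |PJ| = 8.8 on the left of NP, J = P + 8.8·(-0.9212, 0.3891) = (26.86, 13.72). Then cos ∠JPF = PJ·PF / (|PJ||PF|), giving 39.30°.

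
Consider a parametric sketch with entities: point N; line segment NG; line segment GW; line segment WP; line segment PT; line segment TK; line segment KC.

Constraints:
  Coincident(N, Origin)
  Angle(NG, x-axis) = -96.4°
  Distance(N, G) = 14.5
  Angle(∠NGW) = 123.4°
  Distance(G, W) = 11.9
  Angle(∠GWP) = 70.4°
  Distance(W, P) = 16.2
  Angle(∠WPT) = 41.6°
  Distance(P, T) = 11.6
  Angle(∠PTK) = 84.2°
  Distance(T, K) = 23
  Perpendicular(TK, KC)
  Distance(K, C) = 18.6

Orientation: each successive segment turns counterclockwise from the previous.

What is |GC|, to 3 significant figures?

33.4

N is at the origin; NG runs at -96.4° with length 14.5, so G = (-1.62, -14.4). ∠NGW = 123.4° gives GW at -39.8° from the x-axis; with |GW| = 11.9, W = (7.53, -22.0). ∠GWP = 70.4° gives WP at 69.8° from the x-axis; with |WP| = 16.2, P = (13.1, -6.82). ∠WPT = 41.6° gives PT at -152° from the x-axis; with |PT| = 11.6, T = (2.90, -12.3). ∠PTK = 84.2° gives TK at -56.0° from the x-axis; with |TK| = 23.0, K = (15.8, -31.4). The perpendicularity gives KC at right angles to TK, so KC runs at 34.0°; with |KC| = 18.6, C = (31.2, -21.0). Then |GC| = |C − G| = 33.4.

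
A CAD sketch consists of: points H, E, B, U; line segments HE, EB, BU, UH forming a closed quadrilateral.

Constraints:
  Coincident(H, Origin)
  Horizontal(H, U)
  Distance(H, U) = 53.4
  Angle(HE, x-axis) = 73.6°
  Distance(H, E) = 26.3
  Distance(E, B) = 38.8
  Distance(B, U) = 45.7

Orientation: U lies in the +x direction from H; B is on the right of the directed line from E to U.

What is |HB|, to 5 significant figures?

16.648

H is at the origin; H and U share the same y with |HU| = 53.4 and U in +x, so U = (53.4, 0). HE runs at 73.6° with |HE| = 26.3, so E = (7.4256, 25.230). B is determined by |EB| = 38.8 and |BU| = 45.7 together: it lies at the intersection of circle(E, 38.8) and circle(U, 45.7). With |EU| = 52.442, the foot of the radical line on EU is 20.662 from E and the perpendicular offset is √(38.8² − 20.662²) = 32.841. Taking the right-of-EU solution: B = (9.7398, -13.501).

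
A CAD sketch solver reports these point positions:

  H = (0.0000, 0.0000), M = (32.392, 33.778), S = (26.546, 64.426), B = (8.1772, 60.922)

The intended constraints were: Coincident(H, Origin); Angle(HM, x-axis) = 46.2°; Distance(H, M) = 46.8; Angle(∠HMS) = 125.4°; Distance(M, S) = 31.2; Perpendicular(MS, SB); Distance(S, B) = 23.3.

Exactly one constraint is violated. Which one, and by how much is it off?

Distance(S, B) = 23.3 — off by 4.60.

H = (0.00, 0.00) ✓; HM at 46.20° ✓; |HM| = 46.80 ✓; ∠HMS = 125.4° ✓; |MS| = 31.20 ✓; ∠(MS, SB) = 90.00° ✓; |SB| = 18.70 ✗.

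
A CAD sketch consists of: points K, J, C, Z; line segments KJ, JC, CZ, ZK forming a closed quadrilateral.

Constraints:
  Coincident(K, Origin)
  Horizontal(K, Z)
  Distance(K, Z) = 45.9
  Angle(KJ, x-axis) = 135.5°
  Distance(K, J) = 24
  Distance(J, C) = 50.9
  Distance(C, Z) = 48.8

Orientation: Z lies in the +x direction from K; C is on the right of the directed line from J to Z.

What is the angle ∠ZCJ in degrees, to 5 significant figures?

81.690°

Checks: K = (0.00, 0.00) ✓; |JC| = 50.90 ✓; |CZ| = 48.80 ✓.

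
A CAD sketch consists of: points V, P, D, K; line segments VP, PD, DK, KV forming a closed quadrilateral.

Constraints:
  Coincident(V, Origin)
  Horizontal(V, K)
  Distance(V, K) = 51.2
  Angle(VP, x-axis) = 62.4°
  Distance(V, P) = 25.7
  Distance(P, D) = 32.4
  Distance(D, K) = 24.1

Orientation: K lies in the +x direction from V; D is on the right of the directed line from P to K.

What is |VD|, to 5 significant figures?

28.274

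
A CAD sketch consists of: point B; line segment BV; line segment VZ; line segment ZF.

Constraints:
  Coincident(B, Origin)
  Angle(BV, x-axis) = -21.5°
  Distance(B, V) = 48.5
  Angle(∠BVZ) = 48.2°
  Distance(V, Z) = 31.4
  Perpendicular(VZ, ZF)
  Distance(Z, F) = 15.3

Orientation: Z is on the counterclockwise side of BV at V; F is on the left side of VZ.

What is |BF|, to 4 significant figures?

20.88

B is at the origin; BV runs at -21.5° with length 48.5, so V = 48.5·(cos -21.5°, sin -21.5°) = (45.13, -17.78). ∠BVZ = 48.2°, so VZ runs at -21.5° + (180° − 48.2°) = 110.3° from the x-axis; with |VZ| = 31.4, Z = V + 31.4·(cos 110.3°, sin 110.3°) = (34.23, 11.67). VZ is perpendicular to ZF; with |ZF| = 15.3 on the left of VZ, F = Z + 15.3·(-0.9379, -0.3469) = (19.88, 6.366). Then |BF| = |F − B| = 20.88.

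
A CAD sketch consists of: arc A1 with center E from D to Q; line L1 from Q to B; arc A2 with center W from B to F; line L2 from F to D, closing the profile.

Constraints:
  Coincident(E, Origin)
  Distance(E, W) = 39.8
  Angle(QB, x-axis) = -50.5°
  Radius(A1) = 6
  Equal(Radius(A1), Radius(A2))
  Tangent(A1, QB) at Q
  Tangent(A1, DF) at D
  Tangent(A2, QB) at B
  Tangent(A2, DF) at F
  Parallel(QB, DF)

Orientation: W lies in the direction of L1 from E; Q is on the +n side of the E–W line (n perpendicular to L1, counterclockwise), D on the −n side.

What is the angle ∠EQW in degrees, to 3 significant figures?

81.4°

The slot axis is L1's direction at -50.5°, so u = (cos -50.5°, sin -50.5°) = (0.636, -0.772) and n = (−sin -50.5°, cos -50.5°) = (0.772, 0.636). E is at the origin and W lies 39.8 along u from E, so W = 39.8·u = (25.3, -30.7). Tangency of A1 to both parallel lines with radius 6.0 puts Q and D at E ± 6.0·n: Q = (4.63, 3.82), D = (-4.63, -3.82). Then cos ∠EQW = QE·QW / (|QE||QW|), giving 81.4°.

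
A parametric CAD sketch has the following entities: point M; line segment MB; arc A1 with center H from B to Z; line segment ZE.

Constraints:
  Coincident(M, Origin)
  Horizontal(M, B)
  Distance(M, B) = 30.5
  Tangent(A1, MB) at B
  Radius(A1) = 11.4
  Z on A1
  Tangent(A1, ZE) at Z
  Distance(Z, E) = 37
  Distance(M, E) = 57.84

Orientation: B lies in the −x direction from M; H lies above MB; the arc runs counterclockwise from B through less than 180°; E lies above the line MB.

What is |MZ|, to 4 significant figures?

24.17

Checks: |HZ| = 11.40 ✓; ∠(HZ, ZE) = 90.00° ✓; |ZE| = 37.00 ✓; |ME| = 57.84 ✓.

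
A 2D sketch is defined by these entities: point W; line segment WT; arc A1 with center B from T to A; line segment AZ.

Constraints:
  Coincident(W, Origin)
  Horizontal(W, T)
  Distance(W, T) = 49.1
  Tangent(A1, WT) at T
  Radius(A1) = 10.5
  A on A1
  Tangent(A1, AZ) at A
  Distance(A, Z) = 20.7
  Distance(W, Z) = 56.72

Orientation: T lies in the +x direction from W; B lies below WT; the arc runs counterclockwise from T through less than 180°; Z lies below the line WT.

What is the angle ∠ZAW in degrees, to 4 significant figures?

128.2°

W is at the origin; W and T share the same y with |WT| = 49.1 and T on the +x side, so T = (49.10, 0.000). Tangency of A1 to WT means the radius BT is perpendicular to WT, so B = T + (0, -10.5) = (49.10, -10.50). Since BA ⟂ AZ (tangency), |BZ| = √(10.5² + 20.7²) = 23.21 regardless of where A sits on A1. So Z lies on both circle(W, 56.72) and circle(B, 23.21); the below-WT intersection is Z = (45.79, -33.47). A is the foot of the tangent from Z: A = (39.15, -13.87).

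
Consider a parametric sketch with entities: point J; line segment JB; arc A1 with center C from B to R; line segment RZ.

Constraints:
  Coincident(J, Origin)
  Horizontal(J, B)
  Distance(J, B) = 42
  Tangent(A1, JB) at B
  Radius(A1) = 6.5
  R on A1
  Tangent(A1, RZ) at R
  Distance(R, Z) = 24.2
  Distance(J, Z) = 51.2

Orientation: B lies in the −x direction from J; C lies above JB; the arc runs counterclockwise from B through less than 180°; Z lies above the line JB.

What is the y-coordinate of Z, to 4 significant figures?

31.50

J is at the origin; J and B share the same y with |JB| = 42.0 and B on the −x side, so B = (-42.00, 0.000). A1 meets JB tangentially, so CB is at right angles to JB, so C = B + (0, 6.5) = (-42.00, 6.500). Since CR ⟂ RZ (tangency), |CZ| = √(6.5² + 24.2²) = 25.06 regardless of where R sits on A1. So Z lies on both circle(J, 51.2) and circle(C, 25.06); the above-JB intersection is Z = (-40.36, 31.50). R is the foot of the tangent from Z: R = (-35.63, 7.772).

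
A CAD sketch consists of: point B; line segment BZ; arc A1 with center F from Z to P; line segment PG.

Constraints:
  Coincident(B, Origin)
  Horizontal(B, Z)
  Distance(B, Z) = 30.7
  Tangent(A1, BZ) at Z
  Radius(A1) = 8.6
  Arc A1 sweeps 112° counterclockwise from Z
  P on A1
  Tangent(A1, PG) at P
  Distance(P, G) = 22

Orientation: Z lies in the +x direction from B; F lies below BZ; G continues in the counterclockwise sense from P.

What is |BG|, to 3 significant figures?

44.7

On A1, Z sits at bearing 90° from F; a 112° counterclockwise sweep puts P at bearing 202°, so P = F + 8.6·(cos 202°, sin 202°) = (22.7, -11.8). Since A1 is tangent to PG there, FP ⟂ PG, so PG runs along (−sin 202°, cos 202°); with |PG| = 22.0, G = (31.0, -32.2). Then |BG| = |G − B| = 44.7.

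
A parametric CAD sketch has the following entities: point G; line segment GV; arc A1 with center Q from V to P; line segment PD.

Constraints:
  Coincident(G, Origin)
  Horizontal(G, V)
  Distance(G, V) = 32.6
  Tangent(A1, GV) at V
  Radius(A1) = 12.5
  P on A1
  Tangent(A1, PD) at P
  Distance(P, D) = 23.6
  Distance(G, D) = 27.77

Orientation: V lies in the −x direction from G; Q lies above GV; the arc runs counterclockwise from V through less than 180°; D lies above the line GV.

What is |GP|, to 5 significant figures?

22.744

Checks: |GV| = 32.60 ✓; |QP| = 12.50 ✓; ∠(QP, PD) = 90.00° ✓; |PD| = 23.60 ✓; |GD| = 27.77 ✓.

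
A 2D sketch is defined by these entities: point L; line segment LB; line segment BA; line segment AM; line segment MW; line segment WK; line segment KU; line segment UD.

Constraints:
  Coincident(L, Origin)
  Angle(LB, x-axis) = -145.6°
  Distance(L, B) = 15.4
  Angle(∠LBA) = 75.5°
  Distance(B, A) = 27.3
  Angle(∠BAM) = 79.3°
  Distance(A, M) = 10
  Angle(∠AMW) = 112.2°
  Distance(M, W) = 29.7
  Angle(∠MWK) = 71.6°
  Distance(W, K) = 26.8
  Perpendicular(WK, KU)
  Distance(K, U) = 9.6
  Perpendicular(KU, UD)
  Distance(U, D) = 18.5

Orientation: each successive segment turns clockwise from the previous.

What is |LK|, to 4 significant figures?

26.12

L is at the origin; LB runs at -145.6° with length 15.4, so B = (-12.71, -8.700). ∠LBA = 75.5° gives BA at 109.9° from the x-axis; with |BA| = 27.3, A = (-22.00, 16.97). ∠BAM = 79.3° gives AM at 9.200° from the x-axis; with |AM| = 10.0, M = (-12.13, 18.57). ∠AMW = 112.2° gives MW at -58.60° from the x-axis; with |MW| = 29.7, W = (3.346, -6.782). ∠MWK = 71.6° gives WK at -167.0° from the x-axis; with |WK| = 26.8, K = (-22.77, -12.81). Then |LK| = |K − L| = 26.12.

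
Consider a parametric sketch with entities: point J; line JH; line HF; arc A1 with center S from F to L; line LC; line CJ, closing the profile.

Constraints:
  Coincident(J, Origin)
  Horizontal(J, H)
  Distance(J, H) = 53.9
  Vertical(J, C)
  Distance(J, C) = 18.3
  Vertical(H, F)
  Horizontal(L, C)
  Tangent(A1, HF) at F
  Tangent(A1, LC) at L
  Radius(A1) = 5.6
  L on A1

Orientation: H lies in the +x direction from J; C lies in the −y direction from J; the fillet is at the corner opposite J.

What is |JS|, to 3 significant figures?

49.9

J is at the origin; J and H share the same y with |JH| = 53.9 and H on the +x side, so H = (53.9, 0.00). JC is vertical with |JC| = 18.3 and C on the −y side, so C = (0.00, -18.3). The virtual corner opposite J is at (53.9, -18.3). Tangency of A1 to HF means the radius SF is perpendicular to HF and A1 meets LC tangentially, so SL is at right angles to LC, with radius 5.6, so the center S sits 5.6 in from both sides at S = (48.3, -12.7). Then |JS| = |S − J| = 49.9.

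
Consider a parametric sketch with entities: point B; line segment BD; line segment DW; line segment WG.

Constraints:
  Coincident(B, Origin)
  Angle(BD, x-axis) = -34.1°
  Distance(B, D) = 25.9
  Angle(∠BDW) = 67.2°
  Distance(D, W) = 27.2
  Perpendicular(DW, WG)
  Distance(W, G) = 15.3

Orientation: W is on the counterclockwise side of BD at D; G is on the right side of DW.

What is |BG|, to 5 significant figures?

42.771

B is at the origin; BD runs at -34.1° with length 25.9, so D = 25.9·(cos -34.1°, sin -34.1°) = (21.447, -14.521). ∠BDW = 67.2°, so DW runs at -34.1° + (180° − 67.2°) = 78.700° from the x-axis; with |DW| = 27.2, W = D + 27.2·(cos 78.700°, sin 78.700°) = (26.776, 12.152). DW is perpendicular to WG; with |WG| = 15.3 on the right of DW, G = W + 15.3·(0.98061, -0.19595) = (41.780, 9.1542). Then |BG| = |G − B| = 42.771.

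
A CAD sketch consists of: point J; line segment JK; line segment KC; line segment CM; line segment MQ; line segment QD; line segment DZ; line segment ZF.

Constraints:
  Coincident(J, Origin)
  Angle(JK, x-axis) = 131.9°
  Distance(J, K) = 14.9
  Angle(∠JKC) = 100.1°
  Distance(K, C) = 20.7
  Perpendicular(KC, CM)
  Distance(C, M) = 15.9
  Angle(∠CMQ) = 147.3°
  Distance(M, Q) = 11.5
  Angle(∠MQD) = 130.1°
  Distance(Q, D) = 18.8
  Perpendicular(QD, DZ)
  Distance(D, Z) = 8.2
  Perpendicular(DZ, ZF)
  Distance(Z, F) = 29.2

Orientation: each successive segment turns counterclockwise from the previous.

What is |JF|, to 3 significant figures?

26.4

J is at the origin; JK runs at 131.9° with length 14.9, so K = (-9.95, 11.1). ∠JKC = 100.1° gives KC at -148° from the x-axis; with |KC| = 20.7, C = (-27.5, 0.182). The perpendicularity gives CM at right angles to KC, so CM runs at -58.2°; with |CM| = 15.9, M = (-19.2, -13.3). ∠CMQ = 147.3° gives MQ at -25.5° from the x-axis; with |MQ| = 11.5, Q = (-8.79, -18.3). ∠MQD = 130.1° gives QD at 24.4° from the x-axis; with |QD| = 18.8, D = (8.34, -10.5). QD is perpendicular to DZ, so DZ runs at 114°; with |DZ| = 8.2, Z = (4.95, -3.05). DZ is perpendicular to ZF, so ZF runs at -156°; with |ZF| = 29.2, F = (-21.6, -15.1). Then |JF| = |F − J| = 26.4.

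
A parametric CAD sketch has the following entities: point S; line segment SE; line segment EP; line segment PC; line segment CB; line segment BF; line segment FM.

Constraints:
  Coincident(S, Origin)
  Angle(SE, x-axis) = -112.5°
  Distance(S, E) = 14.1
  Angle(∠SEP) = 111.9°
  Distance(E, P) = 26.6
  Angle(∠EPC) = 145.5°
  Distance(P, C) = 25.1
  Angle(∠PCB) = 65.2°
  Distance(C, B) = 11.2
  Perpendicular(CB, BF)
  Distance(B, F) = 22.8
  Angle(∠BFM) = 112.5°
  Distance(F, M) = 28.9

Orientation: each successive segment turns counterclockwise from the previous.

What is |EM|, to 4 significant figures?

48.96

The perpendicularity gives BF at right angles to CB, so BF runs at -165.1°; with |BF| = 22.8, F = (13.42, -30.99). ∠BFM = 112.5° gives FM at -97.60° from the x-axis; with |FM| = 28.9, M = (9.600, -59.64). Then |EM| = |M − E| = 48.96.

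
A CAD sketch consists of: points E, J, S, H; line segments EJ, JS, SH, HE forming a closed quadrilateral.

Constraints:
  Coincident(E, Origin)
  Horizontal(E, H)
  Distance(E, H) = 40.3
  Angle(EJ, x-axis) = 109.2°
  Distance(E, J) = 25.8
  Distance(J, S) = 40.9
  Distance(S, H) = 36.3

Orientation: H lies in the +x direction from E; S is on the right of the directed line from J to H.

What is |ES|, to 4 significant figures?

15.17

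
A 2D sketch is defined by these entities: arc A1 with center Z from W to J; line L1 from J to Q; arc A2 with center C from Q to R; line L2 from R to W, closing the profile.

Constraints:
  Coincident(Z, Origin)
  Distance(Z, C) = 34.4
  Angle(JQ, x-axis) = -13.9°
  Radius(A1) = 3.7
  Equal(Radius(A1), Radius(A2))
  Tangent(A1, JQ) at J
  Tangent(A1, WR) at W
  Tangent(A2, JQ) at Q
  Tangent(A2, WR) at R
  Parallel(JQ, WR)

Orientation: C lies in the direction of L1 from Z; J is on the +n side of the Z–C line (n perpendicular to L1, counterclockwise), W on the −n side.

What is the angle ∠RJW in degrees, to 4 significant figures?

77.86°

The slot axis is L1's direction at -13.9°, so u = (cos -13.9°, sin -13.9°) = (0.9707, -0.2402) and n = (−sin -13.9°, cos -13.9°) = (0.2402, 0.9707). Z is at the origin and C lies 34.4 along u from Z, so C = 34.4·u = (33.39, -8.264). Tangency of A1 to both parallel lines with radius 3.7 puts J and W at Z ± 3.7·n: J = (0.8888, 3.592), W = (-0.8888, -3.592). Equal radii place Q and R the same way about C: Q = C + 3.7·n = (34.28, -4.672), R = C − 3.7·n = (32.50, -11.86). Then cos ∠RJW = JR·JW / (|JR||JW|), giving 77.86°.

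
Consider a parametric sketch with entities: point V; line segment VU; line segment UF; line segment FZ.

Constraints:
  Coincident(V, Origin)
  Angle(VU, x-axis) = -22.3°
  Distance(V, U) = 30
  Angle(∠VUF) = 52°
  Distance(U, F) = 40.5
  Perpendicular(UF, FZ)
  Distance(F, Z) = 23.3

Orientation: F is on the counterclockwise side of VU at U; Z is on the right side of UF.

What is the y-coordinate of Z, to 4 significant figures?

33.91

V is at the origin; VU runs at -22.3° with length 30.0, so U = 30.0·(cos -22.3°, sin -22.3°) = (27.76, -11.38). ∠VUF = 52.0°, so UF runs at -22.3° + (180° − 52.0°) = 105.7° from the x-axis; with |UF| = 40.5, F = U + 40.5·(cos 105.7°, sin 105.7°) = (16.80, 27.61). UF is perpendicular to FZ; with |FZ| = 23.3 on the right of UF, Z = F + 23.3·(0.9627, 0.2706) = (39.23, 33.91). So Z.y = 33.91.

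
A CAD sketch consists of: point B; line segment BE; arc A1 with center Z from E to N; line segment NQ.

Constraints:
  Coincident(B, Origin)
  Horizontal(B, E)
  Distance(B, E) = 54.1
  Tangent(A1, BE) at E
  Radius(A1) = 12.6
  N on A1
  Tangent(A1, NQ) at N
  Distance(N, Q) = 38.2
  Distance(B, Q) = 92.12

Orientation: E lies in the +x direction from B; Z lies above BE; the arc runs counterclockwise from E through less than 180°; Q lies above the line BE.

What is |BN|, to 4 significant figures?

65.75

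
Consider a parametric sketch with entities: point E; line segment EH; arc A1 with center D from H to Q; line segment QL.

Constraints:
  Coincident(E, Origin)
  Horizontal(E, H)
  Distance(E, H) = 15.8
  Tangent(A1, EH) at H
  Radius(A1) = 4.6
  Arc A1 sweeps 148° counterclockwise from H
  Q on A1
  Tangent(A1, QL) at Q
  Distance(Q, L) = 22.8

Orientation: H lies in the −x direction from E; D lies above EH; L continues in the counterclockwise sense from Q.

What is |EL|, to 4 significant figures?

38.64

On A1, H sits at bearing -90° from D; a 148° counterclockwise sweep puts Q at bearing 58°, so Q = D + 4.6·(cos 58°, sin 58°) = (-13.36, 8.501). Tangency of A1 to QL means the radius DQ is perpendicular to QL, so QL runs along (−sin 58°, cos 58°); with |QL| = 22.8, L = (-32.70, 20.58). Then |EL| = |L − E| = 38.64.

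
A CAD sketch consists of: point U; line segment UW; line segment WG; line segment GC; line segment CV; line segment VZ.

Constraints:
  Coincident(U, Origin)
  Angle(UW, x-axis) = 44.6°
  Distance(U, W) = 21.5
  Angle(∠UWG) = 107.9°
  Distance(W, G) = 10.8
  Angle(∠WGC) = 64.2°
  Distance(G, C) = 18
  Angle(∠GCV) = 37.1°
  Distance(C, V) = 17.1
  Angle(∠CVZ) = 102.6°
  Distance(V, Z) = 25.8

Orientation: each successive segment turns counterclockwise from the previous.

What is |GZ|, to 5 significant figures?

16.588

∠GCV = 37.1° gives CV at 15.400° from the x-axis; with |CV| = 17.1, V = (15.984, 15.005). ∠CVZ = 102.6° gives VZ at 92.800° from the x-axis; with |VZ| = 25.8, Z = (14.724, 40.775). Then |GZ| = |Z − G| = 16.588.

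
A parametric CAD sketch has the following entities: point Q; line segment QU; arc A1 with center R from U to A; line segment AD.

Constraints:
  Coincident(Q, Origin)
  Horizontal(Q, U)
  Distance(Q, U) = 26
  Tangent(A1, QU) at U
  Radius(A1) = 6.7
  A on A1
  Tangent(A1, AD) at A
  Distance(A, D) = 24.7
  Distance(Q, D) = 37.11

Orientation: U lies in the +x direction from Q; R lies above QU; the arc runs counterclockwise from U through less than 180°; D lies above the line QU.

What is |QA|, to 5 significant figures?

33.363

Q is at the origin; QU is horizontal with |QU| = 26.0 and U on the +x side, so U = (26.000, 0.0000). Since A1 is tangent to QU there, RU ⟂ QU, so R = U + (0, 6.7) = (26.000, 6.7000). Since RA ⟂ AD (tangency), |RD| = √(6.7² + 24.7²) = 25.593 regardless of where A sits on A1. So D lies on both circle(Q, 37.11) and circle(R, 25.593); the above-QU intersection is D = (19.637, 31.489). A is the foot of the tangent from D: A = (31.827, 10.007).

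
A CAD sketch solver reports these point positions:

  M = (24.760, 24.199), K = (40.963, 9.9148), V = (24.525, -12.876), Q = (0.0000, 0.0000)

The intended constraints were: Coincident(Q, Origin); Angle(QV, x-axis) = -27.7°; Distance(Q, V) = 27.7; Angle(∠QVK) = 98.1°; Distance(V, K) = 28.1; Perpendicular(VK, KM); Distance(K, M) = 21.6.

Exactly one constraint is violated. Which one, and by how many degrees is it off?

Perpendicular(VK, KM) — off by 5.60°.

Q = (0.00, 0.00) ✓; QV at -27.70° ✓; |QV| = 27.70 ✓; ∠QVK = 98.10° ✓; |VK| = 28.10 ✓; ∠(VK, KM) = 84.40° ✗; |KM| = 21.60 ✓.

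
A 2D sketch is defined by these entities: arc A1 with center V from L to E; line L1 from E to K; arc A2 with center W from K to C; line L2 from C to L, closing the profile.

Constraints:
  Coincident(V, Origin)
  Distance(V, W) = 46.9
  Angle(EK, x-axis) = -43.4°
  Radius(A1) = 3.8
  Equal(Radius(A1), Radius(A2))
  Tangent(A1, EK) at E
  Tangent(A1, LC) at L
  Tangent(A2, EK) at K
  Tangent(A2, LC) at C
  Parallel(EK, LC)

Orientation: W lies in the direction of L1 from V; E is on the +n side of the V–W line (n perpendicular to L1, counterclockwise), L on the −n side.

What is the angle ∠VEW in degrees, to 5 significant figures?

85.368°

The slot axis is L1's direction at -43.4°, so u = (cos -43.4°, sin -43.4°) = (0.72657, -0.68709) and n = (−sin -43.4°, cos -43.4°) = (0.68709, 0.72657). V is at the origin and W lies 46.9 along u from V, so W = 46.9·u = (34.076, -32.224). Tangency of A1 to both parallel lines with radius 3.8 puts E and L at V ± 3.8·n: E = (2.6109, 2.7610), L = (-2.6109, -2.7610). Then cos ∠VEW = EV·EW / (|EV||EW|), giving 85.368°.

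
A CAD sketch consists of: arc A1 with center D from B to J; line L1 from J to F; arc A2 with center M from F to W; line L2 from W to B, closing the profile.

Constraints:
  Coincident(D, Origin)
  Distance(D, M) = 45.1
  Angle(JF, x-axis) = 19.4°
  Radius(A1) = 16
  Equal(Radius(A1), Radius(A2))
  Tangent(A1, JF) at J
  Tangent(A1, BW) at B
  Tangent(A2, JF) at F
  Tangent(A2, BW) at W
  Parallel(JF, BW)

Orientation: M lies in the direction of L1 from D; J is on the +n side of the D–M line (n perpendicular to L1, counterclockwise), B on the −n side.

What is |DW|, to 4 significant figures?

47.85

Tangency of A1 to both parallel lines with radius 16.0 puts J and B at D ± 16.0·n: J = (-5.315, 15.09), B = (5.315, -15.09). Equal radii place F and W the same way about M: F = M + 16.0·n = (37.22, 30.07), W = M − 16.0·n = (47.85, -0.1111). Then |DW| = |W − D| = 47.85.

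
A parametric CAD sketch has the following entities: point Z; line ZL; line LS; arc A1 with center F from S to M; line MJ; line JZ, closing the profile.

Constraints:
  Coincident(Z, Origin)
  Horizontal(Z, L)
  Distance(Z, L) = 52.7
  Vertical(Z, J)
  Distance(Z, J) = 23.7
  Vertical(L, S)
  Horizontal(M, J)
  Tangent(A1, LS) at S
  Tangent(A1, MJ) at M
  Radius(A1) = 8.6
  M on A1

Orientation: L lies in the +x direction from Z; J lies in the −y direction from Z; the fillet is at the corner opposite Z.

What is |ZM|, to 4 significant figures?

50.06

Z is at the origin; ZL is horizontal with |ZL| = 52.7 and L on the +x side, so L = (52.70, 0.000). Z and J share the same x with |ZJ| = 23.7 and J on the −y side, so J = (0.000, -23.70). The virtual corner opposite Z is at (52.70, -23.70). Tangency of A1 to LS means the radius FS is perpendicular to LS and since A1 is tangent to MJ there, FM ⟂ MJ, with radius 8.6, so the center F sits 8.6 in from both sides at F = (44.10, -15.10). That places the tangent points at S = (52.70, -15.10) on LS and M = (44.10, -23.70) on MJ. Then |ZM| = |M − Z| = 50.06.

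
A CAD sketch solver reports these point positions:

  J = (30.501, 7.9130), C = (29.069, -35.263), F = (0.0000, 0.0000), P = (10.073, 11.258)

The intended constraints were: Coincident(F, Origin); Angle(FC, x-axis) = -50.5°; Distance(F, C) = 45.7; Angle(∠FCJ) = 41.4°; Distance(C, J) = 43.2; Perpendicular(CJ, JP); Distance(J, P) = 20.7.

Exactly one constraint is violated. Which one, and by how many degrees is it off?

Perpendicular(CJ, JP) — off by 7.40°.

F = (0.00, 0.00) ✓; FC at -50.50° ✓; |FC| = 45.70 ✓; ∠FCJ = 41.40° ✓; |CJ| = 43.20 ✓; ∠(CJ, JP) = 82.60° ✗; |JP| = 20.70 ✓.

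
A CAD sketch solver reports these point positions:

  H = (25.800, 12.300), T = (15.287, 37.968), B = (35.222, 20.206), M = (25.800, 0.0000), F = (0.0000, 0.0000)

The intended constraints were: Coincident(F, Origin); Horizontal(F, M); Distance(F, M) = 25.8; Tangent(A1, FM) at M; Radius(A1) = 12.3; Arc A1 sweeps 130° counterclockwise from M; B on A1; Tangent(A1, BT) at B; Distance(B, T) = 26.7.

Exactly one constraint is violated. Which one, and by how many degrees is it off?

Tangent(A1, BT) at B — off by 8.30°.

F = (0.00, 0.00) ✓; F.y = 0.00, M.y = 0.00 ✓; |FM| = 25.80 ✓; ∠(HM, MF) = 90.00° ✓; |HM| = 12.30 ✓; bearing(H→B) − bearing(H→M) = 130.0° ✓; |HB| = 12.30 ✓; ∠(HB, BT) = 81.70° ✗; |BT| = 26.70 ✓.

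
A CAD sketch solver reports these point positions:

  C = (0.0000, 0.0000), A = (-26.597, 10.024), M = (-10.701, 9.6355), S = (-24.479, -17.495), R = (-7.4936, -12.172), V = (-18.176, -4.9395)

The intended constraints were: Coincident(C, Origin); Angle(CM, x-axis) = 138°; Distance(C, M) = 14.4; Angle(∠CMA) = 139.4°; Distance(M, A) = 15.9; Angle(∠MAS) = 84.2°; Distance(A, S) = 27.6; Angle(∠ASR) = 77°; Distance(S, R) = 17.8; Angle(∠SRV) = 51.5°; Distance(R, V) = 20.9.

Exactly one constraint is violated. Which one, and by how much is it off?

Distance(R, V) = 20.9 — off by 8.00.

C = (0.00, 0.00) ✓; CM at 138.0° ✓; |CM| = 14.40 ✓; ∠CMA = 139.4° ✓; |MA| = 15.90 ✓; ∠MAS = 84.20° ✓; |AS| = 27.60 ✓; ∠ASR = 77.00° ✓; |SR| = 17.80 ✓; ∠SRV = 51.50° ✓; |RV| = 12.90 ✗.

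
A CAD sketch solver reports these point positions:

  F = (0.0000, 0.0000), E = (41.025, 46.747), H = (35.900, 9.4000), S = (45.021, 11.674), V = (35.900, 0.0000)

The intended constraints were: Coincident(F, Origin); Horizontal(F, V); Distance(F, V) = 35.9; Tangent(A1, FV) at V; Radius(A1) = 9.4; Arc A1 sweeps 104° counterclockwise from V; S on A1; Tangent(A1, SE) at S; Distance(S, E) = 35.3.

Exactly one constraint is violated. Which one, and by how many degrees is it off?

Tangent(A1, SE) at S — off by 7.50°.

F = (0.00, 0.00) ✓; F.y = 0.00, V.y = 0.00 ✓; |FV| = 35.90 ✓; ∠(HV, VF) = 90.00° ✓; |HV| = 9.400 ✓; bearing(H→S) − bearing(H→V) = 104.0° ✓; |HS| = 9.400 ✓; ∠(HS, SE) = 97.50° ✗; |SE| = 35.30 ✓.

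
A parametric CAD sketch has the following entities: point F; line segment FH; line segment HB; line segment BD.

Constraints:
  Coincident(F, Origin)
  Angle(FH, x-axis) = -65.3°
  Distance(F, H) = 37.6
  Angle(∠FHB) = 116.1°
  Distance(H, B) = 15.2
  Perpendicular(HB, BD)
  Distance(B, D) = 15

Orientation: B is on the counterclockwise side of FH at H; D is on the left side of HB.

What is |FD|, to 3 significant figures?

36.9

∠FHB = 116.1°, so HB runs at -65.3° + (180° − 116.1°) = -1.40° from the x-axis; with |HB| = 15.2, B = H + 15.2·(cos -1.40°, sin -1.40°) = (30.9, -34.5). The perpendicularity gives BD at right angles to HB; with |BD| = 15.0 on the left of HB, D = B + 15.0·(0.0244, 1.00) = (31.3, -19.5). Then |FD| = |D − F| = 36.9.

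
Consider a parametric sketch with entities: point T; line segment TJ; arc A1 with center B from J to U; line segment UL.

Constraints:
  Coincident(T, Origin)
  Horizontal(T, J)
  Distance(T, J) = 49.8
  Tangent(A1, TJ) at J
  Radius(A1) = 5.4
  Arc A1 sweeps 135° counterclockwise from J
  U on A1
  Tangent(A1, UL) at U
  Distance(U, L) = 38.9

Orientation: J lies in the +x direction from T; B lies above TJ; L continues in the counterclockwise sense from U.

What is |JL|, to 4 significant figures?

43.70

T is at the origin; T and J share the same y with |TJ| = 49.8 and J on the +x side, so J = (49.80, 0.000). A1 meets TJ tangentially, so BJ is at right angles to TJ, so B = J + (0, 5.4) = (49.80, 5.400). On A1, J sits at bearing -90° from B; a 135° counterclockwise sweep puts U at bearing 45°, so U = B + 5.4·(cos 45°, sin 45°) = (53.62, 9.218). Since A1 is tangent to UL there, BU ⟂ UL, so UL runs along (−sin 45°, cos 45°); with |UL| = 38.9, L = (26.11, 36.72). Then |JL| = |L − J| = 43.70.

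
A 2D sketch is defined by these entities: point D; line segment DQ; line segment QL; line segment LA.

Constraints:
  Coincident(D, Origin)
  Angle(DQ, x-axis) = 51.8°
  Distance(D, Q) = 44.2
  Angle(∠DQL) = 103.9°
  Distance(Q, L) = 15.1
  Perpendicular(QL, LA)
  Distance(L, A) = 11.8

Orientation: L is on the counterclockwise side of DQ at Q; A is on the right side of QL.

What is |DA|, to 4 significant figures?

60.45

∠DQL = 103.9°, so QL runs at 51.8° + (180° − 103.9°) = 127.9° from the x-axis; with |QL| = 15.1, L = Q + 15.1·(cos 127.9°, sin 127.9°) = (18.06, 46.65). QL ⟂ LA; with |LA| = 11.8 on the right of QL, A = L + 11.8·(0.7891, 0.6143) = (27.37, 53.90). Then |DA| = |A − D| = 60.45.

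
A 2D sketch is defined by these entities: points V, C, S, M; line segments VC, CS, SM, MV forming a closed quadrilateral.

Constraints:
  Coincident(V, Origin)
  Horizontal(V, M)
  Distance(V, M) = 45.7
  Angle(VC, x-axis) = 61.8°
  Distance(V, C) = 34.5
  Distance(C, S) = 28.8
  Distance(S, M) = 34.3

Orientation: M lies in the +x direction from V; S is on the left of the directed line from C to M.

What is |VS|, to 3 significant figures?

56.4

V is at the origin; V and M share the same y with |VM| = 45.7 and M in +x, so M = (45.7, 0). VC runs at 61.8° with |VC| = 34.5, so C = (16.3, 30.4). S is determined by |CS| = 28.8 and |SM| = 34.3 together: it lies at the intersection of circle(C, 28.8) and circle(M, 34.3). With |CM| = 42.3, the foot of the radical line on CM is 17.0 from C and the perpendicular offset is √(28.8² − 17.0²) = 23.2. Taking the left-of-CM solution: S = (44.8, 34.3).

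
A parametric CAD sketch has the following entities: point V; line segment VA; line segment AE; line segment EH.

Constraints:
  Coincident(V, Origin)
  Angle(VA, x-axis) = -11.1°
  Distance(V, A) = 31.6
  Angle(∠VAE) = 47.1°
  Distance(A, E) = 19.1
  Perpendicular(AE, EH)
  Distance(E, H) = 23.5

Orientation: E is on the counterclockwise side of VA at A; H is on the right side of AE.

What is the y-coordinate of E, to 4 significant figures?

10.15

V is at the origin; VA runs at -11.1° with length 31.6, so A = 31.6·(cos -11.1°, sin -11.1°) = (31.01, -6.084). ∠VAE = 47.1°, so AE runs at -11.1° + (180° − 47.1°) = 121.8° from the x-axis; with |AE| = 19.1, E = A + 19.1·(cos 121.8°, sin 121.8°) = (20.94, 10.15). So E.y = 10.15.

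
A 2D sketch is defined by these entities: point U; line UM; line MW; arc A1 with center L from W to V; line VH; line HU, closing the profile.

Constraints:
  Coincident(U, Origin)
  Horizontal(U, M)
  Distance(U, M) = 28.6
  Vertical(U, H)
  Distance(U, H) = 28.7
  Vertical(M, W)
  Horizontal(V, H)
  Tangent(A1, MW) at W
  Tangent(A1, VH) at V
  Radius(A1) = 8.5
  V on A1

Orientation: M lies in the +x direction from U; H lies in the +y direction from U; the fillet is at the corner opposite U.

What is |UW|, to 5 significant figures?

35.014

U is at the origin; U and M share the same y with |UM| = 28.6 and M on the +x side, so M = (28.600, 0.0000). UH is vertical with |UH| = 28.7 and H on the +y side, so H = (0.0000, 28.700). The virtual corner opposite U is at (28.600, 28.700). Tangency of A1 to MW means the radius LW is perpendicular to MW and since A1 is tangent to VH there, LV ⟂ VH, with radius 8.5, so the center L sits 8.5 in from both sides at L = (20.100, 20.200). That places the tangent points at W = (28.600, 20.200) on MW and V = (20.100, 28.700) on VH. Then |UW| = |W − U| = 35.014.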